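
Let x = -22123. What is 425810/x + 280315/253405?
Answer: -20340194861/1121215763 ≈ -18.141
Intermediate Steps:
425810/x + 280315/253405 = 425810/(-22123) + 280315/253405 = 425810*(-1/22123) + 280315*(1/253405) = -425810/22123 + 56063/50681 = -20340194861/1121215763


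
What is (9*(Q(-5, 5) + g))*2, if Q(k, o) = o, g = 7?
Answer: 216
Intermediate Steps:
(9*(Q(-5, 5) + g))*2 = (9*(5 + 7))*2 = (9*12)*2 = 108*2 = 216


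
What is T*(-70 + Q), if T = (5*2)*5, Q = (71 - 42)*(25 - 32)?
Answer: -13650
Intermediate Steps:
Q = -203 (Q = 29*(-7) = -203)
T = 50 (T = 10*5 = 50)
T*(-70 + Q) = 50*(-70 - 203) = 50*(-273) = -13650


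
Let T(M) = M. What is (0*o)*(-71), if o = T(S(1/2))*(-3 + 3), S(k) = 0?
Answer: 0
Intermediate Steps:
o = 0 (o = 0*(-3 + 3) = 0*0 = 0)
(0*o)*(-71) = (0*0)*(-71) = 0*(-71) = 0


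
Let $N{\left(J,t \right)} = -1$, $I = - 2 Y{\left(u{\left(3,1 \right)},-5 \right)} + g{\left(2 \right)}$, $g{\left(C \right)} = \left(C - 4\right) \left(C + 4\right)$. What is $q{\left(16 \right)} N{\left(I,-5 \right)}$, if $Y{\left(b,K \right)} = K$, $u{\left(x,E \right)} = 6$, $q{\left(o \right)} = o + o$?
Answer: $-32$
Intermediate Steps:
$q{\left(o \right)} = 2 o$
$g{\left(C \right)} = \left(-4 + C\right) \left(4 + C\right)$
$I = -2$ ($I = \left(-2\right) \left(-5\right) - \left(16 - 2^{2}\right) = 10 + \left(-16 + 4\right) = 10 - 12 = -2$)
$q{\left(16 \right)} N{\left(I,-5 \right)} = 2 \cdot 16 \left(-1\right) = 32 \left(-1\right) = -32$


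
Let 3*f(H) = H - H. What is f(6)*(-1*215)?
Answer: 0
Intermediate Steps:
f(H) = 0 (f(H) = (H - H)/3 = (⅓)*0 = 0)
f(6)*(-1*215) = 0*(-1*215) = 0*(-215) = 0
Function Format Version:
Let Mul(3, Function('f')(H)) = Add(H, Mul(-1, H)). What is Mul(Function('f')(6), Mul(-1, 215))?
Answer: 0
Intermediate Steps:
Function('f')(H) = 0 (Function('f')(H) = Mul(Rational(1, 3), Add(H, Mul(-1, H))) = Mul(Rational(1, 3), 0) = 0)
Mul(Function('f')(6), Mul(-1, 215)) = Mul(0, Mul(-1, 215)) = Mul(0, -215) = 0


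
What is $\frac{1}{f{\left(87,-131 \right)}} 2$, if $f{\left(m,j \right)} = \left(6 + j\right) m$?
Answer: $- \frac{2}{10875} \approx -0.00018391$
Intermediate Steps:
$f{\left(m,j \right)} = m \left(6 + j\right)$
$\frac{1}{f{\left(87,-131 \right)}} 2 = \frac{1}{87 \left(6 - 131\right)} 2 = \frac{1}{87 \left(-125\right)} 2 = \frac{1}{-10875} \cdot 2 = \left(- \frac{1}{10875}\right) 2 = - \frac{2}{10875}$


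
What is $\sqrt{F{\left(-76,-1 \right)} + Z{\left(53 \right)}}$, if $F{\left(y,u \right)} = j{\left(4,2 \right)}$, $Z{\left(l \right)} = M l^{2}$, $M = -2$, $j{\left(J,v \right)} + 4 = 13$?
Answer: $i \sqrt{5609} \approx 74.893 i$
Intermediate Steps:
$j{\left(J,v \right)} = 9$ ($j{\left(J,v \right)} = -4 + 13 = 9$)
$Z{\left(l \right)} = - 2 l^{2}$
$F{\left(y,u \right)} = 9$
$\sqrt{F{\left(-76,-1 \right)} + Z{\left(53 \right)}} = \sqrt{9 - 2 \cdot 53^{2}} = \sqrt{9 - 5618} = \sqrt{-5609} = i \sqrt{5609}$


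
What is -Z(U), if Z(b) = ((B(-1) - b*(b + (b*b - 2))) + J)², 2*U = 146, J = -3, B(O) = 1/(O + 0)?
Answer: -155396793616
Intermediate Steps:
B(O) = 1/O
U = 73 (U = (½)*146 = 73)
Z(b) = (-4 - b*(-2 + b + b²))² (Z(b) = ((1/(-1) - b*(b + (b*b - 2))) - 3)² = ((-1 - b*(b + (b² - 2))) - 3)² = ((-1 - b*(b + (-2 + b²))) - 3)² = ((-1 - b*(-2 + b + b²)) - 3)² = (-4 - b*(-2 + b + b²))²)
-Z(U) = -(4 + 73² + 73³ - 2*73)² = -(4 + 5329 + 389017 - 146)² = -1*394204² = -1*155396793616 = -155396793616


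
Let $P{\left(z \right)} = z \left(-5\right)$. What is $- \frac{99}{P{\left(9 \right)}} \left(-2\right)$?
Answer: $- \frac{22}{5} \approx -4.4$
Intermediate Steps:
$P{\left(z \right)} = - 5 z$
$- \frac{99}{P{\left(9 \right)}} \left(-2\right) = - \frac{99}{\left(-5\right) 9} \left(-2\right) = - \frac{99}{-45} \left(-2\right) = \left(-99\right) \left(- \frac{1}{45}\right) \left(-2\right) = \frac{11}{5} \left(-2\right) = - \frac{22}{5}$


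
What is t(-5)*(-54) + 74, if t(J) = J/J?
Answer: 20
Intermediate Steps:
t(J) = 1
t(-5)*(-54) + 74 = 1*(-54) + 74 = -54 + 74 = 20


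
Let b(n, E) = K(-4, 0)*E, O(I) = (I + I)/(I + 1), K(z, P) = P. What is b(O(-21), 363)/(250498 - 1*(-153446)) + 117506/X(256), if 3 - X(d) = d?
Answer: -117506/253 ≈ -464.45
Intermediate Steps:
O(I) = 2*I/(1 + I) (O(I) = (2*I)/(1 + I) = 2*I/(1 + I))
X(d) = 3 - d
b(n, E) = 0 (b(n, E) = 0*E = 0)
b(O(-21), 363)/(250498 - 1*(-153446)) + 117506/X(256) = 0/(250498 - 1*(-153446)) + 117506/(3 - 1*256) = 0/(250498 + 153446) + 117506/(3 - 256) = 0/403944 + 117506/(-253) = 0*(1/403944) + 117506*(-1/253) = 0 - 117506/253 = -117506/253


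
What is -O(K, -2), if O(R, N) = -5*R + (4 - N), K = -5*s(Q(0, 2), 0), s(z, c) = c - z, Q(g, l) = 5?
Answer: 119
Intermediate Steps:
K = 25 (K = -5*(0 - 1*5) = -5*(0 - 5) = -5*(-5) = 25)
O(R, N) = 4 - N - 5*R
-O(K, -2) = -(4 - 1*(-2) - 5*25) = -(4 + 2 - 125) = -1*(-119) = 119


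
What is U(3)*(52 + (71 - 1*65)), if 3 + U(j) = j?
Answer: 0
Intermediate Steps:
U(j) = -3 + j
U(3)*(52 + (71 - 1*65)) = (-3 + 3)*(52 + (71 - 1*65)) = 0*(52 + (71 - 65)) = 0*(52 + 6) = 0*58 = 0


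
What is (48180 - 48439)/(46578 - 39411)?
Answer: -259/7167 ≈ -0.036138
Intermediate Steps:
(48180 - 48439)/(46578 - 39411) = -259/7167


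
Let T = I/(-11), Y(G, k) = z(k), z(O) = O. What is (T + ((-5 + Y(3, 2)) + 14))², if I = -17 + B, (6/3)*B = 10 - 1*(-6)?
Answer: 16900/121 ≈ 139.67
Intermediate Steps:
B = 8 (B = (10 - 1*(-6))/2 = (10 + 6)/2 = (½)*16 = 8)
I = -9 (I = -17 + 8 = -9)
Y(G, k) = k
T = 9/11 (T = -9/(-11) = -9*(-1/11) = 9/11 ≈ 0.81818)
(T + ((-5 + Y(3, 2)) + 14))² = (9/11 + ((-5 + 2) + 14))² = (9/11 + (-3 + 14))² = (9/11 + 11)² = (130/11)² = 16900/121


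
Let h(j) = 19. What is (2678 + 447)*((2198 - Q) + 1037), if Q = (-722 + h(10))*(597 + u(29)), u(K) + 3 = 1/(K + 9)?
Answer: 2630221875/2 ≈ 1.3151e+9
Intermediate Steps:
u(K) = -3 + 1/(9 + K) (u(K) = -3 + 1/(K + 9) = -3 + 1/(9 + K))
Q = -835201/2 (Q = (-722 + 19)*(597 + (-26 - 3*29)/(9 + 29)) = -703*(597 + (-26 - 87)/38) = -703*(597 + (1/38)*(-113)) = -703*(597 - 113/38) = -703*22573/38 = -835201/2 ≈ -4.1760e+5)
(2678 + 447)*((2198 - Q) + 1037) = (2678 + 447)*((2198 - 1*(-835201/2)) + 1037) = 3125*((2198 + 835201/2) + 1037) = 3125*(839597/2 + 1037) = 3125*(841671/2) = 2630221875/2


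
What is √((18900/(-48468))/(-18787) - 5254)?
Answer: I*√617385696777752179/10840099 ≈ 72.484*I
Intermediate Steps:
√((18900/(-48468))/(-18787) - 5254) = √((18900*(-1/48468))*(-1/18787) - 5254) = √(-225/577*(-1/18787) - 5254) = √(225/10840099 - 5254) = √(-56953879921/10840099) = I*√617385696777752179/10840099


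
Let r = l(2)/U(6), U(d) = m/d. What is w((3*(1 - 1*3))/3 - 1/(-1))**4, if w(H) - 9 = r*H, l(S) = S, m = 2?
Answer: 81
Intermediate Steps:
U(d) = 2/d
r = 6 (r = 2/((2/6)) = 2/((2*(1/6))) = 2/(1/3) = 2*3 = 6)
w(H) = 9 + 6*H
w((3*(1 - 1*3))/3 - 1/(-1))**4 = (9 + 6*((3*(1 - 1*3))/3 - 1/(-1)))**4 = (9 + 6*((3*(1 - 3))*(1/3) - 1*(-1)))**4 = (9 + 6*((3*(-2))*(1/3) + 1))**4 = (9 + 6*(-6*1/3 + 1))**4 = (9 + 6*(-2 + 1))**4 = (9 + 6*(-1))**4 = (9 - 6)**4 = 3**4 = 81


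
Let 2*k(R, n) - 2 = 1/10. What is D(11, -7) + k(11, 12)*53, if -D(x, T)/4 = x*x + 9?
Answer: -9287/20 ≈ -464.35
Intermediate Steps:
k(R, n) = 21/20 (k(R, n) = 1 + (½)/10 = 1 + (½)*(⅒) = 1 + 1/20 = 21/20)
D(x, T) = -36 - 4*x² (D(x, T) = -4*(x*x + 9) = -4*(x² + 9) = -4*(9 + x²) = -36 - 4*x²)
D(11, -7) + k(11, 12)*53 = (-36 - 4*11²) + (21/20)*53 = (-36 - 4*121) + 1113/20 = (-36 - 484) + 1113/20 = -520 + 1113/20 = -9287/20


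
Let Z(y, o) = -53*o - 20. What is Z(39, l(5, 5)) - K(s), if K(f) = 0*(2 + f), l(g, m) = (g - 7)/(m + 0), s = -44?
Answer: 6/5 ≈ 1.2000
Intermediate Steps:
l(g, m) = (-7 + g)/m
Z(y, o) = -20 - 53*o
K(f) = 0
Z(39, l(5, 5)) - K(s) = (-20 - 53*(-7 + 5)/5) - 1*0 = (-20 - 53*(-2)/5) + 0 = (-20 - 53*(-⅖)) + 0 = (-20 + 106/5) + 0 = 6/5 + 0 = 6/5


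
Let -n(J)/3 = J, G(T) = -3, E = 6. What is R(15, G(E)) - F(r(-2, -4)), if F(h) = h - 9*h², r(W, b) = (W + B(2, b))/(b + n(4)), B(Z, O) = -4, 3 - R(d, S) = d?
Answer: -711/64 ≈ -11.109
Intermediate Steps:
R(d, S) = 3 - d
n(J) = -3*J
r(W, b) = (-4 + W)/(-12 + b) (r(W, b) = (W - 4)/(b - 3*4) = (-4 + W)/(b - 12) = (-4 + W)/(-12 + b))
R(15, G(E)) - F(r(-2, -4)) = (3 - 1*15) - (-4 - 2)/(-12 - 4)*(1 - 9*(-4 - 2)/(-12 - 4)) = (3 - 15) - -6/(-16)*(1 - 9*(-6)/(-16)) = -12 - (-1/16*(-6))*(1 - (-9)*(-6)/16) = -12 - 3*(1 - 9*3/8)/8 = -12 - 3*(1 - 27/8)/8 = -12 - 3*(-19)/(8*8) = -12 - 1*(-57/64) = -12 + 57/64 = -711/64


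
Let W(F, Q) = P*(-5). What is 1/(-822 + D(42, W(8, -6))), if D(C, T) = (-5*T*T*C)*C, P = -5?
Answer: -1/5513322 ≈ -1.8138e-7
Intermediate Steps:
W(F, Q) = 25 (W(F, Q) = -5*(-5) = 25)
D(C, T) = -5*C²*T² (D(C, T) = (-5*T²*C)*C = (-5*C*T²)*C = -5*C²*T²)
1/(-822 + D(42, W(8, -6))) = 1/(-822 - 5*42²*25²) = 1/(-822 - 5*1764*625) = 1/(-822 - 5512500) = 1/(-5513322) = -1/5513322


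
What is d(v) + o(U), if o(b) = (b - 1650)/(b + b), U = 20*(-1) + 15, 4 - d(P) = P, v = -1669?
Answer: 3677/2 ≈ 1838.5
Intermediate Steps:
d(P) = 4 - P
U = -5 (U = -20 + 15 = -5)
o(b) = (-1650 + b)/(2*b) (o(b) = (-1650 + b)/((2*b)) = (-1650 + b)*(1/(2*b)) = (-1650 + b)/(2*b))
d(v) + o(U) = (4 - 1*(-1669)) + (1/2)*(-1650 - 5)/(-5) = (4 + 1669) + (1/2)*(-1/5)*(-1655) = 1673 + 331/2 = 3677/2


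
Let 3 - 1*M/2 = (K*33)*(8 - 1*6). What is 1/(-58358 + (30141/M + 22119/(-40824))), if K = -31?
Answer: -9294264/542331334483 ≈ -1.7138e-5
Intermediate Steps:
M = 4098 (M = 6 - 2*(-31*33)*(8 - 1*6) = 6 - (-2046)*(8 - 6) = 6 - (-2046)*2 = 6 - 2*(-2046) = 6 + 4092 = 4098)
1/(-58358 + (30141/M + 22119/(-40824))) = 1/(-58358 + (30141/4098 + 22119/(-40824))) = 1/(-58358 + (30141*(1/4098) + 22119*(-1/40824))) = 1/(-58358 + (10047/1366 - 7373/13608)) = 1/(-58358 + 63324029/9294264) = 1/(-542331334483/9294264) = -9294264/542331334483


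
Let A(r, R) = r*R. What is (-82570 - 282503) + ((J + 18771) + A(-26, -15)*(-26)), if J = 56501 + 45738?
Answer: -254203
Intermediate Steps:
A(r, R) = R*r
J = 102239
(-82570 - 282503) + ((J + 18771) + A(-26, -15)*(-26)) = (-82570 - 282503) + ((102239 + 18771) - 15*(-26)*(-26)) = -365073 + (121010 + 390*(-26)) = -365073 + (121010 - 10140) = -365073 + 110870 = -254203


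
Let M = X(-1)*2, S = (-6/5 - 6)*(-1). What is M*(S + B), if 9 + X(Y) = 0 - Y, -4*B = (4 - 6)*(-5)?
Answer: -376/5 ≈ -75.200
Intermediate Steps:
B = -5/2 (B = -(4 - 6)*(-5)/4 = -(-1)*(-5)/2 = -¼*10 = -5/2 ≈ -2.5000)
S = 36/5 (S = (-6*⅕ - 6)*(-1) = (-6/5 - 6)*(-1) = -36/5*(-1) = 36/5 ≈ 7.2000)
X(Y) = -9 - Y (X(Y) = -9 + (0 - Y) = -9 - Y)
M = -16 (M = (-9 - 1*(-1))*2 = (-9 + 1)*2 = -8*2 = -16)
M*(S + B) = -16*(36/5 - 5/2) = -16*47/10 = -376/5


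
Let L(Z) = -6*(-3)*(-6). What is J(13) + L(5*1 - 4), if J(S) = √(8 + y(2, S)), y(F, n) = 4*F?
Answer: -104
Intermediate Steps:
J(S) = 4 (J(S) = √(8 + 4*2) = √(8 + 8) = √16 = 4)
L(Z) = -108 (L(Z) = 18*(-6) = -108)
J(13) + L(5*1 - 4) = 4 - 108 = -104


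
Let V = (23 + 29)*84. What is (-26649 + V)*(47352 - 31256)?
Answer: -358634976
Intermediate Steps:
V = 4368 (V = 52*84 = 4368)
(-26649 + V)*(47352 - 31256) = (-26649 + 4368)*(47352 - 31256) = -22281*16096 = -358634976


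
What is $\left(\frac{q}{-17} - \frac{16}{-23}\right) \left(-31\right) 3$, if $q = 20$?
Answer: $\frac{17484}{391} \approx 44.716$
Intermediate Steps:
$\left(\frac{q}{-17} - \frac{16}{-23}\right) \left(-31\right) 3 = \left(\frac{20}{-17} - \frac{16}{-23}\right) \left(-31\right) 3 = \left(20 \left(- \frac{1}{17}\right) - - \frac{16}{23}\right) \left(-31\right) 3 = \left(- \frac{20}{17} + \frac{16}{23}\right) \left(-31\right) 3 = \left(- \frac{188}{391}\right) \left(-31\right) 3 = \frac{5828}{391} \cdot 3 = \frac{17484}{391}$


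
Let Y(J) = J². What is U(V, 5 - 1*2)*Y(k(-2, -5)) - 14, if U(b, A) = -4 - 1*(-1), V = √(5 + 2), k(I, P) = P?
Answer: -89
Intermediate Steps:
V = √7 ≈ 2.6458
U(b, A) = -3 (U(b, A) = -4 + 1 = -3)
U(V, 5 - 1*2)*Y(k(-2, -5)) - 14 = -3*(-5)² - 14 = -3*25 - 14 = -75 - 14 = -89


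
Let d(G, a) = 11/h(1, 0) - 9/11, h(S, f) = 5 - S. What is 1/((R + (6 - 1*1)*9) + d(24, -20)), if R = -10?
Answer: 44/1625 ≈ 0.027077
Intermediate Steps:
d(G, a) = 85/44 (d(G, a) = 11/(5 - 1*1) - 9/11 = 11/(5 - 1) - 9*1/11 = 11/4 - 9/11 = 85/44)
1/((R + (6 - 1*1)*9) + d(24, -20)) = 1/((-10 + (6 - 1*1)*9) + 85/44) = 1/((-10 + (6 - 1)*9) + 85/44) = 1/((-10 + 5*9) + 85/44) = 1/((-10 + 45) + 85/44) = 1/(35 + 85/44) = 1/(1625/44) = 44/1625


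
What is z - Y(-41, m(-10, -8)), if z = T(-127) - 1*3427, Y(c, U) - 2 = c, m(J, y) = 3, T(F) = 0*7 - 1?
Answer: -3389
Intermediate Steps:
T(F) = -1 (T(F) = 0 - 1 = -1)
Y(c, U) = 2 + c
z = -3428 (z = -1 - 1*3427 = -1 - 3427 = -3428)
z - Y(-41, m(-10, -8)) = -3428 - (2 - 41) = -3428 - 1*(-39) = -3428 + 39 = -3389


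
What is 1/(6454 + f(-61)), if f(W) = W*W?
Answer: 1/10175 ≈ 9.8280e-5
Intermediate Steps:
f(W) = W²
1/(6454 + f(-61)) = 1/(6454 + (-61)²) = 1/(6454 + 3721) = 1/10175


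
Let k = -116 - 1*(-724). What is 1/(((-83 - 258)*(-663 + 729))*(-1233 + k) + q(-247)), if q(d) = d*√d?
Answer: 14066250/197859404131723 + 247*I*√247/197859404131723 ≈ 7.1092e-8 + 1.962e-11*I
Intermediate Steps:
k = 608 (k = -116 + 724 = 608)
q(d) = d^(3/2)
1/(((-83 - 258)*(-663 + 729))*(-1233 + k) + q(-247)) = 1/(((-83 - 258)*(-663 + 729))*(-1233 + 608) + (-247)^(3/2)) = 1/(-341*66*(-625) - 247*I*√247) = 1/(-22506*(-625) - 247*I*√247) = 1/(14066250 - 247*I*√247)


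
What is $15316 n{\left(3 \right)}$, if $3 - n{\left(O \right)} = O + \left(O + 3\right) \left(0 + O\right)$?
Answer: $-275688$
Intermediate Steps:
$n{\left(O \right)} = 3 - O - O \left(3 + O\right)$ ($n{\left(O \right)} = 3 - \left(O + \left(O + 3\right) \left(0 + O\right)\right) = 3 - \left(O + \left(3 + O\right) O\right) = 3 - \left(O + O \left(3 + O\right)\right) = 3 - O - O \left(3 + O\right)$)
$15316 n{\left(3 \right)} = 15316 \left(3 - 3^{2} - 12\right) = 15316 \left(3 - 9 - 12\right) = 15316 \left(-18\right) = -275688$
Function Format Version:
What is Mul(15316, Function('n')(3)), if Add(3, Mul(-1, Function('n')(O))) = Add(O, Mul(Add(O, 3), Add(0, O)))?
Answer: -275688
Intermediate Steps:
Function('n')(O) = Add(3, Mul(-1, O), Mul(-1, O, Add(3, O))) (Function('n')(O) = Add(3, Mul(-1, Add(O, Mul(Add(O, 3), Add(0, O))))) = Add(3, Mul(-1, Add(O, Mul(Add(3, O), O)))) = Add(3, Mul(-1, Add(O, Mul(O, Add(3, O))))) = Add(3, Add(Mul(-1, O), Mul(-1, O, Add(3, O)))) = Add(3, Mul(-1, O), Mul(-1, O, Add(3, O))))
Mul(15316, Function('n')(3)) = Mul(15316, Add(3, Mul(-1, Pow(3, 2)), Mul(-4, 3))) = Mul(15316, Add(3, Mul(-1, 9), -12)) = Mul(15316, Add(3, -9, -12)) = Mul(15316, -18) = -275688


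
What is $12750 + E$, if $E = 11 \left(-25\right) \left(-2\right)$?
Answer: $13300$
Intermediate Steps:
$E = 550$ ($E = \left(-275\right) \left(-2\right) = 550$)
$12750 + E = 12750 + 550 = 13300$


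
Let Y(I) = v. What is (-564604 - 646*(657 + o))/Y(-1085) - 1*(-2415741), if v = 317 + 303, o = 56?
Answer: 748367109/310 ≈ 2.4141e+6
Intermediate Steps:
v = 620
Y(I) = 620
(-564604 - 646*(657 + o))/Y(-1085) - 1*(-2415741) = (-564604 - 646*(657 + 56))/620 - 1*(-2415741) = (-564604 - 646*713)*(1/620) + 2415741 = (-564604 - 460598)*(1/620) + 2415741 = -1025202*1/620 + 2415741 = -512601/310 + 2415741 = 748367109/310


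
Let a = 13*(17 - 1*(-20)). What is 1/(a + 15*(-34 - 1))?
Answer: -1/44 ≈ -0.022727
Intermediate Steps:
a = 481 (a = 13*(17 + 20) = 13*37 = 481)
1/(a + 15*(-34 - 1)) = 1/(481 + 15*(-34 - 1)) = 1/(481 + 15*(-35)) = 1/(481 - 525) = 1/(-44) = -1/44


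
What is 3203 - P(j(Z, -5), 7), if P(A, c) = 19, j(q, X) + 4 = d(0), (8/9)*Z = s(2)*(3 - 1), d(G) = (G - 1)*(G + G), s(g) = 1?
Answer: 3184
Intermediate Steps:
d(G) = 2*G*(-1 + G) (d(G) = (-1 + G)*(2*G) = 2*G*(-1 + G))
Z = 9/4 (Z = 9*(1*(3 - 1))/8 = 9*(1*2)/8 = (9/8)*2 = 9/4 ≈ 2.2500)
j(q, X) = -4 (j(q, X) = -4 + 2*0*(-1 + 0) = -4 + 2*0*(-1) = -4 + 0 = -4)
3203 - P(j(Z, -5), 7) = 3203 - 1*19 = 3203 - 19 = 3184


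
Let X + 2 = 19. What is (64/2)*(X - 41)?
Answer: -768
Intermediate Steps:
X = 17 (X = -2 + 19 = 17)
(64/2)*(X - 41) = (64/2)*(17 - 41) = (64*(1/2))*(-24) = 32*(-24) = -768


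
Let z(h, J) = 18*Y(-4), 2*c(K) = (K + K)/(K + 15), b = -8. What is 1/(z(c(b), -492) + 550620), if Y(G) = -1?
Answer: 1/550602 ≈ 1.8162e-6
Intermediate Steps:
c(K) = K/(15 + K) (c(K) = ((K + K)/(K + 15))/2 = ((2*K)/(15 + K))/2 = (2*K/(15 + K))/2 = K/(15 + K))
z(h, J) = -18 (z(h, J) = 18*(-1) = -18)
1/(z(c(b), -492) + 550620) = 1/(-18 + 550620) = 1/550602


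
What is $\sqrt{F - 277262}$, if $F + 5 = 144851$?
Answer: $8 i \sqrt{2069} \approx 363.89 i$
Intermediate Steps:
$F = 144846$ ($F = -5 + 144851 = 144846$)
$\sqrt{F - 277262} = \sqrt{144846 - 277262} = \sqrt{-132416} = 8 i \sqrt{2069}$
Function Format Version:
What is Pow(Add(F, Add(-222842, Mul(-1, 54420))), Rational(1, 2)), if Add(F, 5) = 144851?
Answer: Mul(8, I, Pow(2069, Rational(1, 2))) ≈ Mul(363.89, I)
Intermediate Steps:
F = 144846 (F = Add(-5, 144851) = 144846)
Pow(Add(F, Add(-222842, Mul(-1, 54420))), Rational(1, 2)) = Pow(Add(144846, Add(-222842, Mul(-1, 54420))), Rational(1, 2)) = Pow(Add(144846, Add(-222842, -54420)), Rational(1, 2)) = Pow(Add(144846, -277262), Rational(1, 2)) = Pow(-132416, Rational(1, 2)) = Mul(8, I, Pow(2069, Rational(1, 2)))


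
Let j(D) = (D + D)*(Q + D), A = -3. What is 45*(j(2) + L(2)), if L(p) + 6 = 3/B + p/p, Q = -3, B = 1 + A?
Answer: -945/2 ≈ -472.50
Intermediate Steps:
B = -2 (B = 1 - 3 = -2)
L(p) = -13/2 (L(p) = -6 + (3/(-2) + p/p) = -6 + (3*(-1/2) + 1) = -6 + (-3/2 + 1) = -6 - 1/2 = -13/2)
j(D) = 2*D*(-3 + D) (j(D) = (D + D)*(-3 + D) = (2*D)*(-3 + D) = 2*D*(-3 + D))
45*(j(2) + L(2)) = 45*(2*2*(-3 + 2) - 13/2) = 45*(2*2*(-1) - 13/2) = 45*(-4 - 13/2) = 45*(-21/2) = -945/2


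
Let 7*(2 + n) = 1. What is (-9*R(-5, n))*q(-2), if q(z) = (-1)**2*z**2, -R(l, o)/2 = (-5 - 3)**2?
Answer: 4608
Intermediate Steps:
n = -13/7 (n = -2 + (1/7)*1 = -2 + 1/7 = -13/7 ≈ -1.8571)
R(l, o) = -128 (R(l, o) = -2*(-5 - 3)**2 = -2*(-8)**2 = -2*64 = -128)
q(z) = z**2 (q(z) = 1*z**2 = z**2)
(-9*R(-5, n))*q(-2) = -9*(-128)*(-2)**2 = 1152*4 = 4608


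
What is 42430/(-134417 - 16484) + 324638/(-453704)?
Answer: -34119429779/34232193652 ≈ -0.99671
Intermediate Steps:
42430/(-134417 - 16484) + 324638/(-453704) = 42430/(-150901) + 324638*(-1/453704) = 42430*(-1/150901) - 162319/226852 = -42430/150901 - 162319/226852 = -34119429779/34232193652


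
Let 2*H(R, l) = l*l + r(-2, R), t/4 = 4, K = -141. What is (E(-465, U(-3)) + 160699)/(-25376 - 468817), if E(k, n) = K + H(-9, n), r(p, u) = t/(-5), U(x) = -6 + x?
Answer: -535323/1647310 ≈ -0.32497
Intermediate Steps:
t = 16 (t = 4*4 = 16)
r(p, u) = -16/5 (r(p, u) = 16/(-5) = 16*(-1/5) = -16/5)
H(R, l) = -8/5 + l**2/2 (H(R, l) = (l*l - 16/5)/2 = (l**2 - 16/5)/2 = (-16/5 + l**2)/2 = -8/5 + l**2/2)
E(k, n) = -713/5 + n**2/2 (E(k, n) = -141 + (-8/5 + n**2/2) = -713/5 + n**2/2)
(E(-465, U(-3)) + 160699)/(-25376 - 468817) = ((-713/5 + (-6 - 3)**2/2) + 160699)/(-25376 - 468817) = ((-713/5 + (1/2)*(-9)**2) + 160699)/(-494193) = ((-713/5 + (1/2)*81) + 160699)*(-1/494193) = ((-713/5 + 81/2) + 160699)*(-1/494193) = (-1021/10 + 160699)*(-1/494193) = (1605969/10)*(-1/494193) = -535323/1647310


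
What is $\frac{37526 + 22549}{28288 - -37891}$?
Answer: $\frac{60075}{66179} \approx 0.90777$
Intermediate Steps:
$\frac{37526 + 22549}{28288 - -37891} = \frac{60075}{28288 + 37891} = \frac{60075}{66179}$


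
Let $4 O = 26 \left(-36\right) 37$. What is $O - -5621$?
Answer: $-3037$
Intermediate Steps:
$O = -8658$ ($O = \frac{26 \left(-36\right) 37}{4} = \frac{\left(-936\right) 37}{4} = \frac{1}{4} \left(-34632\right) = -8658$)
$O - -5621 = -8658 - -5621 = -8658 + 5621 = -3037$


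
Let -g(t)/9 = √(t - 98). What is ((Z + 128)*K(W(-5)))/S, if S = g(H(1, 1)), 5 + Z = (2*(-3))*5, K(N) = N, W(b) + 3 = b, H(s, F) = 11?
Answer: -248*I*√87/261 ≈ -8.8628*I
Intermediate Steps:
W(b) = -3 + b
Z = -35 (Z = -5 + (2*(-3))*5 = -5 - 6*5 = -5 - 30 = -35)
g(t) = -9*√(-98 + t) (g(t) = -9*√(t - 98) = -9*√(-98 + t))
S = -9*I*√87 (S = -9*√(-98 + 11) = -9*I*√87 ≈ -83.946*I)
((Z + 128)*K(W(-5)))/S = ((-35 + 128)*(-3 - 5))/((-9*I*√87)) = (93*(-8))*(I*√87/783) = -248*I*√87/261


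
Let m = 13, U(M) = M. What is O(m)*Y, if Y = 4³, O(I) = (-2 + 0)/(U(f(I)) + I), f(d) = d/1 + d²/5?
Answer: -640/299 ≈ -2.1405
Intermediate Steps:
f(d) = d + d²/5 (f(d) = d*1 + d²*(⅕) = d + d²/5)
O(I) = -2/(I + I*(5 + I)/5) (O(I) = (-2 + 0)/(I*(5 + I)/5 + I) = -2/(I + I*(5 + I)/5))
Y = 64
O(m)*Y = -10/(13*(10 + 13))*64 = -10*1/13/23*64 = -10*1/13*1/23*64 = -10/299*64 = -640/299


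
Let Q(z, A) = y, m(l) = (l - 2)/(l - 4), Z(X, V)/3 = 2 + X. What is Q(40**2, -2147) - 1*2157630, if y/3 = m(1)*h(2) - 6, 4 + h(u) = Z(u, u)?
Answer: -2157640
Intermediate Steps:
Z(X, V) = 6 + 3*X (Z(X, V) = 3*(2 + X) = 6 + 3*X)
m(l) = (-2 + l)/(-4 + l)
h(u) = 2 + 3*u (h(u) = -4 + (6 + 3*u) = 2 + 3*u)
y = -10 (y = 3*(((-2 + 1)/(-4 + 1))*(2 + 3*2) - 6) = 3*((-1/(-3))*(2 + 6) - 6) = 3*(-1/3*(-1)*8 - 6) = 3*((1/3)*8 - 6) = 3*(8/3 - 6) = 3*(-10/3) = -10)
Q(z, A) = -10
Q(40**2, -2147) - 1*2157630 = -10 - 1*2157630 = -10 - 2157630 = -2157640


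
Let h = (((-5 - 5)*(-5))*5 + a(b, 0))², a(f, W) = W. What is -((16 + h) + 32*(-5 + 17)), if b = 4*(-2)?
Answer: -62900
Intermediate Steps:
b = -8
h = 62500 (h = (((-5 - 5)*(-5))*5 + 0)² = (-10*(-5)*5 + 0)² = (50*5 + 0)² = (250 + 0)² = 250² = 62500)
-((16 + h) + 32*(-5 + 17)) = -((16 + 62500) + 32*(-5 + 17)) = -(62516 + 32*12) = -(62516 + 384) = -1*62900 = -62900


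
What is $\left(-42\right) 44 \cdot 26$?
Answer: $-48048$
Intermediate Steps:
$\left(-42\right) 44 \cdot 26 = \left(-1848\right) 26 = -48048$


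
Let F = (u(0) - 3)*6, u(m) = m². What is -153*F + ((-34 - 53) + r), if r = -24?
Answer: 2643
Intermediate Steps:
F = -18 (F = (0² - 3)*6 = (0 - 3)*6 = -3*6 = -18)
-153*F + ((-34 - 53) + r) = -153*(-18) + ((-34 - 53) - 24) = 2754 + (-87 - 24) = 2754 - 111 = 2643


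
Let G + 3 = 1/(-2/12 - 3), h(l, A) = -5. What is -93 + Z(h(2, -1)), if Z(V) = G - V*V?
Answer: -2305/19 ≈ -121.32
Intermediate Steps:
G = -63/19 (G = -3 + 1/(-2/12 - 3) = -3 + 1/(-2*1/12 - 3) = -3 + 1/(-1/6 - 3) = -3 + 1/(-19/6) = -3 - 6/19 = -63/19 ≈ -3.3158)
Z(V) = -63/19 - V**2 (Z(V) = -63/19 - V*V = -63/19 - V**2)
-93 + Z(h(2, -1)) = -93 + (-63/19 - 1*(-5)**2) = -93 + (-63/19 - 1*25) = -93 + (-63/19 - 25) = -93 - 538/19 = -2305/19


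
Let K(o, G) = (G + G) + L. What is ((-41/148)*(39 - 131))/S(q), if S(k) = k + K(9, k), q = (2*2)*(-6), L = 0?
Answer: -943/2664 ≈ -0.35398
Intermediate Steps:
K(o, G) = 2*G (K(o, G) = (G + G) + 0 = 2*G + 0 = 2*G)
q = -24 (q = 4*(-6) = -24)
S(k) = 3*k (S(k) = k + 2*k = 3*k)
((-41/148)*(39 - 131))/S(q) = ((-41/148)*(39 - 131))/((3*(-24))) = (-41*1/148*(-92))/(-72) = -41/148*(-92)*(-1/72) = (943/37)*(-1/72) = -943/2664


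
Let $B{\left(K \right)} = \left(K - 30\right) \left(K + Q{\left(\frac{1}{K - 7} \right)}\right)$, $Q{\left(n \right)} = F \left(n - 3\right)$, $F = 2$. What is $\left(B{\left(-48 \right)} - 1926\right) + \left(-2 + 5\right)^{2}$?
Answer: $\frac{126381}{55} \approx 2297.8$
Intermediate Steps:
$Q{\left(n \right)} = -6 + 2 n$ ($Q{\left(n \right)} = 2 \left(n - 3\right) = 2 \left(-3 + n\right) = -6 + 2 n$)
$B{\left(K \right)} = \left(-30 + K\right) \left(-6 + K + \frac{2}{-7 + K}\right)$ ($B{\left(K \right)} = \left(K - 30\right) \left(K - \left(6 - \frac{2}{K - 7}\right)\right) = \left(-30 + K\right) \left(K - \left(6 - \frac{2}{-7 + K}\right)\right) = \left(-30 + K\right) \left(-6 + K + \frac{2}{-7 + K}\right)$)
$\left(B{\left(-48 \right)} - 1926\right) + \left(-2 + 5\right)^{2} = \left(\frac{-1320 + \left(-48\right)^{3} - 43 \left(-48\right)^{2} + 434 \left(-48\right)}{-7 - 48} - 1926\right) + \left(-2 + 5\right)^{2} = \left(\frac{-1320 - 110592 - 99072 - 20832}{-55} - 1926\right) + 3^{2} = \left(- \frac{-1320 - 110592 - 99072 - 20832}{55} - 1926\right) + 9 = \left(\left(- \frac{1}{55}\right) \left(-231816\right) - 1926\right) + 9 = \left(\frac{231816}{55} - 1926\right) + 9 = \frac{125886}{55} + 9 = \frac{126381}{55}$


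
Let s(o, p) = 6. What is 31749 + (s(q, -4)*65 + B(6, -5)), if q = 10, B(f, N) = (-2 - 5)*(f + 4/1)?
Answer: 32069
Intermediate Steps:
B(f, N) = -28 - 7*f (B(f, N) = -7*(f + 4*1) = -7*(f + 4) = -7*(4 + f) = -28 - 7*f)
31749 + (s(q, -4)*65 + B(6, -5)) = 31749 + (6*65 + (-28 - 7*6)) = 31749 + (390 + (-28 - 42)) = 31749 + (390 - 70) = 31749 + 320 = 32069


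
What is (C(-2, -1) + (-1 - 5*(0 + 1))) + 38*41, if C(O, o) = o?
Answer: 1551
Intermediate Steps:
(C(-2, -1) + (-1 - 5*(0 + 1))) + 38*41 = (-1 + (-1 - 5*(0 + 1))) + 38*41 = (-1 + (-1 - 5*1)) + 1558 = (-1 + (-1 - 5)) + 1558 = (-1 - 6) + 1558 = -7 + 1558 = 1551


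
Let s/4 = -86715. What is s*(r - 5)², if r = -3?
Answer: -22199040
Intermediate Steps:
s = -346860 (s = 4*(-86715) = -346860)
s*(r - 5)² = -346860*(-3 - 5)² = -346860*(-8)² = -346860*64 = -22199040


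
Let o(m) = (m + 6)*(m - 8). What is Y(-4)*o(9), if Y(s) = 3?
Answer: 45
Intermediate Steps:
o(m) = (-8 + m)*(6 + m) (o(m) = (6 + m)*(-8 + m) = (-8 + m)*(6 + m))
Y(-4)*o(9) = 3*(-48 + 9² - 2*9) = 3*(-48 + 81 - 18) = 3*15 = 45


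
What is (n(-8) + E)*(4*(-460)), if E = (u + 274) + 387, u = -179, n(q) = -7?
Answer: -874000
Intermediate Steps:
E = 482 (E = (-179 + 274) + 387 = 95 + 387 = 482)
(n(-8) + E)*(4*(-460)) = (-7 + 482)*(4*(-460)) = 475*(-1840) = -874000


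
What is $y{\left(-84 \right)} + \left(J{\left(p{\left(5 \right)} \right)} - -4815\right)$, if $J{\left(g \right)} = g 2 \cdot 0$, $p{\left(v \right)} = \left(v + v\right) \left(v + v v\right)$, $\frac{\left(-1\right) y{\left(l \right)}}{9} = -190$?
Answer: $6525$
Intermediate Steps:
$y{\left(l \right)} = 1710$ ($y{\left(l \right)} = \left(-9\right) \left(-190\right) = 1710$)
$p{\left(v \right)} = 2 v \left(v + v^{2}\right)$
$J{\left(g \right)} = 0$ ($J{\left(g \right)} = 2 g 0 = 0$)
$y{\left(-84 \right)} + \left(J{\left(p{\left(5 \right)} \right)} - -4815\right) = 1710 + \left(0 - -4815\right) = 1710 + \left(0 + \left(-2726 + 7541\right)\right) = 1710 + \left(0 + 4815\right) = 1710 + 4815 = 6525$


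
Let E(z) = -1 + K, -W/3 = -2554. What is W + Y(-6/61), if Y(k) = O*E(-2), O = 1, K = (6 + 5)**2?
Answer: 7782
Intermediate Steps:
W = 7662 (W = -3*(-2554) = 7662)
K = 121 (K = 11**2 = 121)
E(z) = 120 (E(z) = -1 + 121 = 120)
Y(k) = 120 (Y(k) = 1*120 = 120)
W + Y(-6/61) = 7662 + 120 = 7782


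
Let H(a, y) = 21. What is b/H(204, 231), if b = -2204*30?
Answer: -22040/7 ≈ -3148.6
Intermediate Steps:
b = -66120
b/H(204, 231) = -66120/21 = -66120*1/21 = -22040/7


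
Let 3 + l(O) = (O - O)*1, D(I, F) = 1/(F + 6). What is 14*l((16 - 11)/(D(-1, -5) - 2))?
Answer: -42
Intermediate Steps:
D(I, F) = 1/(6 + F)
l(O) = -3 (l(O) = -3 + (O - O)*1 = -3 + 0*1 = -3 + 0 = -3)
14*l((16 - 11)/(D(-1, -5) - 2)) = 14*(-3) = -42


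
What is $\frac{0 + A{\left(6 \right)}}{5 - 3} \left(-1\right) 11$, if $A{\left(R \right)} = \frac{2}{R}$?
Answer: $- \frac{11}{6} \approx -1.8333$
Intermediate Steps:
$\frac{0 + A{\left(6 \right)}}{5 - 3} \left(-1\right) 11 = \frac{0 + \frac{2}{6}}{5 - 3} \left(-1\right) 11 = \frac{0 + 2 \cdot \frac{1}{6}}{2} \left(-1\right) 11 = \left(0 + \frac{1}{3}\right) \frac{1}{2} \left(-1\right) 11 = \frac{1}{3} \cdot \frac{1}{2} \left(-1\right) 11 = \frac{1}{6} \left(-1\right) 11 = \left(- \frac{1}{6}\right) 11 = - \frac{11}{6}$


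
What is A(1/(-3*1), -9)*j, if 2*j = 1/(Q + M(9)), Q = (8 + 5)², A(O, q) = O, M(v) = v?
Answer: -1/1068 ≈ -0.00093633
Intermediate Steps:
Q = 169 (Q = 13² = 169)
j = 1/356 (j = 1/(2*(169 + 9)) = (½)/178 = (½)*(1/178) = 1/356 ≈ 0.0028090)
A(1/(-3*1), -9)*j = (1/356)/(-3*1) = (1/356)/(-3) = -⅓*1/356 = -1/1068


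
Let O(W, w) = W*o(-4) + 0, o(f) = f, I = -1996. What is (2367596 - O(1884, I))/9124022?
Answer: 1187566/4562011 ≈ 0.26032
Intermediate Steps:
O(W, w) = -4*W (O(W, w) = W*(-4) + 0 = -4*W + 0 = -4*W)
(2367596 - O(1884, I))/9124022 = (2367596 - (-4)*1884)/9124022 = (2367596 - 1*(-7536))*(1/9124022) = (2367596 + 7536)*(1/9124022) = 2375132*(1/9124022) = 1187566/4562011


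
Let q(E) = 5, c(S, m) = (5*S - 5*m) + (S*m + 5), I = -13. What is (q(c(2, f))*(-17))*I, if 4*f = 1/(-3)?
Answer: 1105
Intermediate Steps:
f = -1/12 (f = (¼)/(-3) = (¼)*(-⅓) = -1/12 ≈ -0.083333)
c(S, m) = 5 - 5*m + 5*S + S*m (c(S, m) = (-5*m + 5*S) + (5 + S*m) = 5 - 5*m + 5*S + S*m)
(q(c(2, f))*(-17))*I = (5*(-17))*(-13) = -85*(-13) = 1105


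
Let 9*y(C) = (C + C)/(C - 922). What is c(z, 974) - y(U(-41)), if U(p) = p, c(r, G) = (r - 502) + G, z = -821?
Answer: -3024865/8667 ≈ -349.01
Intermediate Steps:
c(r, G) = -502 + G + r (c(r, G) = (-502 + r) + G = -502 + G + r)
y(C) = 2*C/(9*(-922 + C)) (y(C) = ((C + C)/(C - 922))/9 = ((2*C)/(-922 + C))/9 = (2*C/(-922 + C))/9 = 2*C/(9*(-922 + C)))
c(z, 974) - y(U(-41)) = (-502 + 974 - 821) - 2*(-41)/(9*(-922 - 41)) = -349 - 2*(-41)/(9*(-963)) = -349 - 2*(-41)*(-1)/(9*963) = -349 - 1*82/8667 = -349 - 82/8667 = -3024865/8667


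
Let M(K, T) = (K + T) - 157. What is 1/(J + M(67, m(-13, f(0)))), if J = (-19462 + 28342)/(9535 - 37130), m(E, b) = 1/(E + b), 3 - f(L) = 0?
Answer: -55190/4990379 ≈ -0.011059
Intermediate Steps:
f(L) = 3 (f(L) = 3 - 1*0 = 3 + 0 = 3)
M(K, T) = -157 + K + T
J = -1776/5519 (J = 8880/(-27595) = 8880*(-1/27595) = -1776/5519 ≈ -0.32180)
1/(J + M(67, m(-13, f(0)))) = 1/(-1776/5519 + (-157 + 67 + 1/(-13 + 3))) = 1/(-1776/5519 + (-157 + 67 + 1/(-10))) = 1/(-1776/5519 + (-157 + 67 - 1/10)) = 1/(-1776/5519 - 901/10) = 1/(-4990379/55190) = -55190/4990379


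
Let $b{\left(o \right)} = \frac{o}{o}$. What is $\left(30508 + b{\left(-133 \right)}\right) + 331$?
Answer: $30840$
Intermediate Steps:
$b{\left(o \right)} = 1$
$\left(30508 + b{\left(-133 \right)}\right) + 331 = \left(30508 + 1\right) + 331 = 30509 + 331 = 30840$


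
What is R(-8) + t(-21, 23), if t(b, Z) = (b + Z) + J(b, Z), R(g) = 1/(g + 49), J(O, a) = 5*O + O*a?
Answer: -24025/41 ≈ -585.98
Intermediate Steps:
R(g) = 1/(49 + g)
t(b, Z) = Z + b + b*(5 + Z) (t(b, Z) = (b + Z) + b*(5 + Z) = (Z + b) + b*(5 + Z) = Z + b + b*(5 + Z))
R(-8) + t(-21, 23) = 1/(49 - 8) + (23 - 21 - 21*(5 + 23)) = 1/41 + (23 - 21 - 21*28) = 1/41 + (23 - 21 - 588) = 1/41 - 586 = -24025/41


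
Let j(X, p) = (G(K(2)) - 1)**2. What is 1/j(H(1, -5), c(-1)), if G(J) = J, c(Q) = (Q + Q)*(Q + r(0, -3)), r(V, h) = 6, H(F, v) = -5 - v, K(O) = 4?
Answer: 1/9 ≈ 0.11111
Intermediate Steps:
c(Q) = 2*Q*(6 + Q) (c(Q) = (Q + Q)*(Q + 6) = (2*Q)*(6 + Q) = 2*Q*(6 + Q))
j(X, p) = 9 (j(X, p) = (4 - 1)**2 = 3**2 = 9)
1/j(H(1, -5), c(-1)) = 1/9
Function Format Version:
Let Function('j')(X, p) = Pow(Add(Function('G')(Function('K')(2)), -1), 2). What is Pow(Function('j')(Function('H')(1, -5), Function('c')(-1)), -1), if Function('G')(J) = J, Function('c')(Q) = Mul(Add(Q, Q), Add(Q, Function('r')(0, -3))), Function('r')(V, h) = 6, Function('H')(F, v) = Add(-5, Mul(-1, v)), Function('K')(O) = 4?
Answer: Rational(1, 9) ≈ 0.11111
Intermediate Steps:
Function('c')(Q) = Mul(2, Q, Add(6, Q)) (Function('c')(Q) = Mul(Add(Q, Q), Add(Q, 6)) = Mul(Mul(2, Q), Add(6, Q)) = Mul(2, Q, Add(6, Q)))
Function('j')(X, p) = 9 (Function('j')(X, p) = Pow(Add(4, -1), 2) = Pow(3, 2) = 9)
Pow(Function('j')(Function('H')(1, -5), Function('c')(-1)), -1) = Pow(9, -1) = Rational(1, 9)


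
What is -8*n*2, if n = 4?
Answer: -64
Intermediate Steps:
-8*n*2 = -8*4*2 = -32*2 = -64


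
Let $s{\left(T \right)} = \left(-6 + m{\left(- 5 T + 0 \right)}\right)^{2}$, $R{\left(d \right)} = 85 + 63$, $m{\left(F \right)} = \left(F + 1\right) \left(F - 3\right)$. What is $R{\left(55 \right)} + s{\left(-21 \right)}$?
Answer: $116769784$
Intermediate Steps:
$m{\left(F \right)} = \left(1 + F\right) \left(-3 + F\right)$
$R{\left(d \right)} = 148$
$s{\left(T \right)} = \left(-9 + 10 T + 25 T^{2}\right)^{2}$ ($s{\left(T \right)} = \left(-6 - \left(3 - \left(- 5 T + 0\right)^{2} + 2 \left(- 5 T + 0\right)\right)\right)^{2} = \left(-6 - \left(3 - 25 T^{2} + 2 \left(-5\right) T\right)\right)^{2} = \left(-6 + \left(-3 + 25 T^{2} + 10 T\right)\right)^{2} = \left(-6 + \left(-3 + 10 T + 25 T^{2}\right)\right)^{2} = \left(-9 + 10 T + 25 T^{2}\right)^{2}$)
$R{\left(55 \right)} + s{\left(-21 \right)} = 148 + \left(9 - 25 \left(-21\right)^{2} - -210\right)^{2} = 148 + \left(9 - 11025 + 210\right)^{2} = 148 + \left(-10806\right)^{2} = 148 + 116769636 = 116769784$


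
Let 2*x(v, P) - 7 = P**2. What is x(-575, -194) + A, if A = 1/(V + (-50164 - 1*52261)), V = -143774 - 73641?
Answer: 6019868559/319840 ≈ 18822.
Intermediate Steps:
V = -217415
A = -1/319840 (A = 1/(-217415 + (-50164 - 1*52261)) = 1/(-217415 + (-50164 - 52261)) = 1/(-217415 - 102425) = 1/(-319840) = -1/319840 ≈ -3.1266e-6)
x(v, P) = 7/2 + P**2/2
x(-575, -194) + A = (7/2 + (1/2)*(-194)**2) - 1/319840 = (7/2 + (1/2)*37636) - 1/319840 = (7/2 + 18818) - 1/319840 = 37643/2 - 1/319840 = 6019868559/319840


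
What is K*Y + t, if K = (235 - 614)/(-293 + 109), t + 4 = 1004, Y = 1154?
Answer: 310683/92 ≈ 3377.0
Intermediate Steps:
t = 1000 (t = -4 + 1004 = 1000)
K = 379/184 (K = -379/(-184) = -379*(-1/184) = 379/184 ≈ 2.0598)
K*Y + t = (379/184)*1154 + 1000 = 218683/92 + 1000 = 310683/92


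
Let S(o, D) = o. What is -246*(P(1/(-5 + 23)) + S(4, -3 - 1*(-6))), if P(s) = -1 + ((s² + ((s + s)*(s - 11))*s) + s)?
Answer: -178801/243 ≈ -735.81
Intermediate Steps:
P(s) = -1 + s + s² + 2*s²*(-11 + s) (P(s) = -1 + ((s² + ((2*s)*(-11 + s))*s) + s) = -1 + ((s² + (2*s*(-11 + s))*s) + s) = -1 + ((s² + 2*s²*(-11 + s)) + s) = -1 + (s + s² + 2*s²*(-11 + s)) = -1 + s + s² + 2*s²*(-11 + s))
-246*(P(1/(-5 + 23)) + S(4, -3 - 1*(-6))) = -246*((-1 + 1/(-5 + 23) - 21/(-5 + 23)² + 2*(1/(-5 + 23))³) + 4) = -246*((-1 + 1/18 - 21*(1/18)² + 2*(1/18)³) + 4) = -246*((-1 + 1/18 - 21*1/324 + 2*(1/5832)) + 4) = -246*((-1 + 1/18 - 7/108 + 1/2916) + 4) = -246*(-1471/1458 + 4) = -246*4361/1458 = -178801/243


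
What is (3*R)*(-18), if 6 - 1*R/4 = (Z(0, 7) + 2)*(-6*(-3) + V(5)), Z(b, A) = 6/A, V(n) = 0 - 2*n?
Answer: 25488/7 ≈ 3641.1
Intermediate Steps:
V(n) = -2*n
R = -472/7 (R = 24 - 4*(6/7 + 2)*(-6*(-3) - 2*5) = 24 - 4*(6*(⅐) + 2)*(18 - 10) = 24 - 4*(6/7 + 2)*8 = 24 - 80*8/7 = 24 - 4*160/7 = 24 - 640/7 = -472/7 ≈ -67.429)
(3*R)*(-18) = (3*(-472/7))*(-18) = -1416/7*(-18) = 25488/7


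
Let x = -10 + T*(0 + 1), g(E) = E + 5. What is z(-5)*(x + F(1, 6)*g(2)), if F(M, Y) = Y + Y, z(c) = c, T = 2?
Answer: -380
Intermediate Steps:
F(M, Y) = 2*Y
g(E) = 5 + E
x = -8 (x = -10 + 2*(0 + 1) = -10 + 2*1 = -10 + 2 = -8)
z(-5)*(x + F(1, 6)*g(2)) = -5*(-8 + (2*6)*(5 + 2)) = -5*(-8 + 12*7) = -5*(-8 + 84) = -5*76 = -380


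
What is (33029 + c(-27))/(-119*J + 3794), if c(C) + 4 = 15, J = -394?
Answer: 118/181 ≈ 0.65193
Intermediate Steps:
c(C) = 11 (c(C) = -4 + 15 = 11)
(33029 + c(-27))/(-119*J + 3794) = (33029 + 11)/(-119*(-394) + 3794) = 33040/(46886 + 3794) = 33040/50680 = 33040*(1/50680) = 118/181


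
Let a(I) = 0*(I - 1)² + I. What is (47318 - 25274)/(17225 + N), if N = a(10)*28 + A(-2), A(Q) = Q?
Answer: 22044/17503 ≈ 1.2594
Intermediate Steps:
a(I) = I (a(I) = 0*(-1 + I)² + I = 0 + I = I)
N = 278 (N = 10*28 - 2 = 280 - 2 = 278)
(47318 - 25274)/(17225 + N) = (47318 - 25274)/(17225 + 278) = 22044/17503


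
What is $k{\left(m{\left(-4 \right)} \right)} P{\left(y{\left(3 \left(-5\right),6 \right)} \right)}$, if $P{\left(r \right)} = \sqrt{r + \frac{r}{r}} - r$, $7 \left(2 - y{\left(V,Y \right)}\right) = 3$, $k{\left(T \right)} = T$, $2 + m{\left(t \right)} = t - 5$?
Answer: $\frac{121}{7} - \frac{33 \sqrt{14}}{7} \approx -0.35353$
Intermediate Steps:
$m{\left(t \right)} = -7 + t$ ($m{\left(t \right)} = -2 + \left(t - 5\right) = -2 + \left(-5 + t\right) = -7 + t$)
$y{\left(V,Y \right)} = \frac{11}{7}$ ($y{\left(V,Y \right)} = 2 - \frac{3}{7} = \frac{11}{7}$)
$P{\left(r \right)} = \sqrt{1 + r} - r$ ($P{\left(r \right)} = \sqrt{r + 1} - r = \sqrt{1 + r} - r$)
$k{\left(m{\left(-4 \right)} \right)} P{\left(y{\left(3 \left(-5\right),6 \right)} \right)} = \left(-7 - 4\right) \left(\sqrt{1 + \frac{11}{7}} - \frac{11}{7}\right) = - 11 \left(\sqrt{\frac{18}{7}} - \frac{11}{7}\right) = - 11 \left(\frac{3 \sqrt{14}}{7} - \frac{11}{7}\right) = - 11 \left(- \frac{11}{7} + \frac{3 \sqrt{14}}{7}\right) = \frac{121}{7} - \frac{33 \sqrt{14}}{7}$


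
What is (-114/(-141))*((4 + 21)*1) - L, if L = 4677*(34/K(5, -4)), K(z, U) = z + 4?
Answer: -2488432/141 ≈ -17648.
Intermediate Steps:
K(z, U) = 4 + z
L = 53006/3 (L = 4677*(34/(4 + 5)) = 4677*(34/9) = 53006/3 ≈ 17669.)
(-114/(-141))*((4 + 21)*1) - L = (-114/(-141))*((4 + 21)*1) - 1*53006/3 = (-114*(-1/141))*(25*1) - 53006/3 = (38/47)*25 - 53006/3 = 950/47 - 53006/3 = -2488432/141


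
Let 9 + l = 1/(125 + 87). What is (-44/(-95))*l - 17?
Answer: -106572/5035 ≈ -21.166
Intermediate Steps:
l = -1907/212 (l = -9 + 1/(125 + 87) = -9 + 1/212 = -1907/212 ≈ -8.9953)
(-44/(-95))*l - 17 = -44/(-95)*(-1907/212) - 17 = -44*(-1/95)*(-1907/212) - 17 = (44/95)*(-1907/212) - 17 = -20977/5035 - 17 = -106572/5035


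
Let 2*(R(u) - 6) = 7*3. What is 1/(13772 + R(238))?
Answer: 2/27577 ≈ 7.2524e-5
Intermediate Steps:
R(u) = 33/2 (R(u) = 6 + (7*3)/2 = 6 + (1/2)*21 = 6 + 21/2 = 33/2)
1/(13772 + R(238)) = 1/(13772 + 33/2) = 1/(27577/2) = 2/27577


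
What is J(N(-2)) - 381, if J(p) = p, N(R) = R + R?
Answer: -385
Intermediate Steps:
N(R) = 2*R
J(N(-2)) - 381 = 2*(-2) - 381 = -4 - 381 = -385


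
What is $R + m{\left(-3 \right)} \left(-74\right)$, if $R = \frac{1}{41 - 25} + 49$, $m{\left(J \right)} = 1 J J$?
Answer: $- \frac{9871}{16} \approx -616.94$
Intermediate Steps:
$m{\left(J \right)} = J^{2}$ ($m{\left(J \right)} = J J = J^{2}$)
$R = \frac{785}{16}$ ($R = \frac{1}{16} + 49 = \frac{785}{16} \approx 49.063$)
$R + m{\left(-3 \right)} \left(-74\right) = \frac{785}{16} + \left(-3\right)^{2} \left(-74\right) = \frac{785}{16} + 9 \left(-74\right) = \frac{785}{16} - 666 = - \frac{9871}{16}$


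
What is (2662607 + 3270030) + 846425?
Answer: 6779062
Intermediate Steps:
(2662607 + 3270030) + 846425 = 5932637 + 846425 = 6779062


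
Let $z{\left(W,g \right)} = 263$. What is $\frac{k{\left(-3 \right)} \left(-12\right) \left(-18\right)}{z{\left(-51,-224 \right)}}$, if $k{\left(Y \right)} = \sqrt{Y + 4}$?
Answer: $\frac{216}{263} \approx 0.82129$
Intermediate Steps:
$k{\left(Y \right)} = \sqrt{4 + Y}$
$\frac{k{\left(-3 \right)} \left(-12\right) \left(-18\right)}{z{\left(-51,-224 \right)}} = \frac{\sqrt{4 - 3} \left(-12\right) \left(-18\right)}{263} = \sqrt{1} \left(-12\right) \left(-18\right) \frac{1}{263} = 1 \left(-12\right) \left(-18\right) \frac{1}{263} = \left(-12\right) \left(-18\right) \frac{1}{263} = 216 \cdot \frac{1}{263} = \frac{216}{263}$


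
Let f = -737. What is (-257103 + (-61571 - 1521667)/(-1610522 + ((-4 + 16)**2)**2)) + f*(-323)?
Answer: -15143509817/794893 ≈ -19051.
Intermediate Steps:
(-257103 + (-61571 - 1521667)/(-1610522 + ((-4 + 16)**2)**2)) + f*(-323) = (-257103 + (-61571 - 1521667)/(-1610522 + ((-4 + 16)**2)**2)) - 737*(-323) = (-257103 - 1583238/(-1610522 + (12**2)**2)) + 238051 = (-257103 - 1583238/(-1610522 + 144**2)) + 238051 = (-257103 - 1583238/(-1610522 + 20736)) + 238051 = (-257103 - 1583238/(-1589786)) + 238051 = (-257103 - 1583238*(-1/1589786)) + 238051 = (-257103 + 791619/794893) + 238051 = -204368583360/794893 + 238051 = -15143509817/794893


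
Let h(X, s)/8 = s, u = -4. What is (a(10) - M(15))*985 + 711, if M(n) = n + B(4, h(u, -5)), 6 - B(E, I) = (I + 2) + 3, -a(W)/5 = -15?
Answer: 19426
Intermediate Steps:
h(X, s) = 8*s
a(W) = 75 (a(W) = -5*(-15) = 75)
B(E, I) = 1 - I (B(E, I) = 6 - ((I + 2) + 3) = 6 - ((2 + I) + 3) = 6 - (5 + I) = 6 + (-5 - I) = 1 - I)
M(n) = 41 + n (M(n) = n + (1 - 8*(-5)) = n + (1 - 1*(-40)) = n + (1 + 40) = n + 41 = 41 + n)
(a(10) - M(15))*985 + 711 = (75 - (41 + 15))*985 + 711 = (75 - 1*56)*985 + 711 = (75 - 56)*985 + 711 = 19*985 + 711 = 18715 + 711 = 19426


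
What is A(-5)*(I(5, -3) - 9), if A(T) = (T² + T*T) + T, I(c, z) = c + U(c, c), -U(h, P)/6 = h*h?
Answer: -6930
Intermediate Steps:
U(h, P) = -6*h² (U(h, P) = -6*h*h = -6*h²)
I(c, z) = c - 6*c²
A(T) = T + 2*T² (A(T) = (T² + T²) + T = 2*T² + T = T + 2*T²)
A(-5)*(I(5, -3) - 9) = (-5*(1 + 2*(-5)))*(5*(1 - 6*5) - 9) = (-5*(1 - 10))*(5*(1 - 30) - 9) = (-5*(-9))*(5*(-29) - 9) = 45*(-145 - 9) = 45*(-154) = -6930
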